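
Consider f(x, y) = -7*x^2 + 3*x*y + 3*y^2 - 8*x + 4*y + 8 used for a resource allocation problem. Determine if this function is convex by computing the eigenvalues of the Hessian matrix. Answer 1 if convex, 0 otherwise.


The Hessian of f(x,y) = -7*x^2 + 3*x*y + 3*y^2 - 8*x + 4*y + 8 is:
H = [[-14, 3], [3, 6]]
Trace = -14 + 6 = -8
Determinant = -14*6 - (3)^2 = -93
Discriminant = (-8)^2 - 4*-93 = 436.0
Eigenvalues: lambda_1 = -14.4403, lambda_2 = 6.4403
The function is not convex.

0


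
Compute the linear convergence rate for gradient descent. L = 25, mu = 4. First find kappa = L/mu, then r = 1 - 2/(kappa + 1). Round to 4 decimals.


Step 1: Compute the condition number.
kappa = L/mu = 25/4 = 6.25
Step 2: Compute the convergence rate.
r = 1 - 2/(kappa + 1) = 1 - 2*mu/(L + mu) = (L - mu)/(L + mu) = 21/29 = 0.7241


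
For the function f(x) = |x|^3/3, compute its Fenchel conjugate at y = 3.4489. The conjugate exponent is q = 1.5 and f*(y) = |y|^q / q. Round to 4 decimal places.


The conjugate exponent q satisfies 1/p + 1/q = 1.
p = 3, so q = 3/(3 - 1) = 1.5
|y|^q = 3.4489^1.5 = 6.405
f*(3.4489) = 6.405 / 1.5 = 4.27


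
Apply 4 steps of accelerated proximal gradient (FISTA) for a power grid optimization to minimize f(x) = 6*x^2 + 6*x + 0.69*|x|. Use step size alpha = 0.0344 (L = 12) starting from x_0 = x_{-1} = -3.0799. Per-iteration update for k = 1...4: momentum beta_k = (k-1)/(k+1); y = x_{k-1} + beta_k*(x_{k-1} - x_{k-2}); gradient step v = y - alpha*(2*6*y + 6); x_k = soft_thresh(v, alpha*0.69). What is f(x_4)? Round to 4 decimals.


FISTA on f(x) = 6*x^2 + 6*x + 0.69*|x|
L = 12, alpha = 0.0344
Iteration 1: beta = 0.0, y = -3.0799 + 0.0*(-3.0799 + 3.0799) = -3.0799
  grad(y) = -30.9588, v = y - alpha*grad = -2.0149
  prox(v) = soft_thresh(-2.0149, 0.0237) = -1.9912
Iteration 2: beta = 0.3333, y = -1.9912 + 0.3333*(-1.9912 + 3.0799) = -1.6283
  grad(y) = -13.5393, v = y - alpha*grad = -1.1625
  prox(v) = soft_thresh(-1.1625, 0.0237) = -1.1388
Iteration 3: beta = 0.5, y = -1.1388 + 0.5*(-1.1388 + 1.9912) = -0.7126
  grad(y) = -2.5511, v = y - alpha*grad = -0.6248
  prox(v) = soft_thresh(-0.6248, 0.0237) = -0.6011
Iteration 4: beta = 0.6, y = -0.6011 + 0.6*(-0.6011 + 1.1388) = -0.2785
  grad(y) = 2.6582, v = y - alpha*grad = -0.3699
  prox(v) = soft_thresh(-0.3699, 0.0237) = -0.3462
f(x_4) = 6*(-0.3462)^2 + 6*(-0.3462) + 0.69*|-0.3462| = -1.1192


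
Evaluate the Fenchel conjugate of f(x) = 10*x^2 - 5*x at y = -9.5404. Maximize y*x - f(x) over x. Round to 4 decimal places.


f*(y) = sup_x {y*x - a*x^2 - b*x} = sup_x {(y-b)*x - a*x^2}
FOC: (y - b) - 2a*x = 0 => x* = (y - b)/(2a)
x* = (-9.5404 + 5)/(2*10) = -0.227
f*(-9.5404) = (y-b)^2/(4a) = (-9.5404 + 5)^2/(4*10)
= 20.6152/40 = 0.5154


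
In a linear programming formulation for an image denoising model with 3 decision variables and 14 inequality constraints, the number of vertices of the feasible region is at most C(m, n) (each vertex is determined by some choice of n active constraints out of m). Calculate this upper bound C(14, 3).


Each vertex corresponds to some choice of n active constraints out of m, so the number of vertices is at most C(m, n) = m! / (n!(m-n)!).
m = 14, n = 3
Numerator: 14 * 13 * 12
Denominator: 3! = 6
C(14, 3) = 364


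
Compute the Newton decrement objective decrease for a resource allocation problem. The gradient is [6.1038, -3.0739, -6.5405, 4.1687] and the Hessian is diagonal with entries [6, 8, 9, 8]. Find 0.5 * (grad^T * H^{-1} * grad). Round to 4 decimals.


Step 1: H is diagonal, so H^(-1) * g = [1.0173, -0.3842, -0.7267, 0.5211].
Step 2: g^T H^(-1) g = sum_i g_i^2 / H_ii
  = (6.1038)^2/6 + (-3.0739)^2/8 + (-6.5405)^2/9 + (4.1687)^2/8
  = 6.2094 + 1.1811 + 4.7531 + 2.1723 = 14.3159
Step 3: Objective decrease = 0.5 * g^T H^(-1) g = 7.1579


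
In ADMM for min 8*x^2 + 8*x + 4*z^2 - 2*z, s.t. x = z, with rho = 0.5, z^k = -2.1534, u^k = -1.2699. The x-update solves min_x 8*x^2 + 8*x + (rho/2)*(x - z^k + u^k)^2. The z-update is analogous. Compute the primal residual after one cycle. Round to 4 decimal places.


ADMM iteration with rho = 0.5, z^k = -2.1534, u^k = -1.2699
Step 1: x-update.
Minimize 8*x^2 + 8*x + (0.5/2)*(x + 2.1534 - 1.2699)^2
FOC: (2*8 + 0.5)*x = -8 + 0.5*(-2.1534 + 1.2699)
x^{k+1} = -0.5116
Step 2: z-update.
Minimize 4*z^2 - 2*z + (0.5/2)*(-0.5116 - z - 1.2699)^2
FOC: (2*4 + 0.5)*z = 2 + 0.5*(-0.5116 - 1.2699)
z^{k+1} = 0.1305
Step 3: u-update.
u^{k+1} = -1.2699 - 0.5116 - 0.1305 = -1.912
Step 4: Primal residual = |-0.5116 - 0.1305| = 0.6421


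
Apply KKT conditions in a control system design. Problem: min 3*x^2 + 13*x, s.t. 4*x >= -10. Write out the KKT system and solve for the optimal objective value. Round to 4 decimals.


Step 1: Try lambda = 0 (constraint inactive).
Stationarity: 2*3*x + 13 = 0
x* = -13/(2*3) = -13/6 = -2.1667 (rounded; the exact value -13/6 is used below)
Check constraint: 4*-2.1667 = -8.6668 >= -10 -- satisfied.
Step 2: Compute optimal value.
f(x*) = 3*(-13/6)^2 + 13*(-13/6) = -14.0833


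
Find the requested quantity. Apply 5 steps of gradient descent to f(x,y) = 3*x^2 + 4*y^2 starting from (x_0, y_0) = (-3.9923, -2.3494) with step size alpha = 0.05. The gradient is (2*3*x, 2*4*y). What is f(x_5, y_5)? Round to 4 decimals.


Gradient descent on f(x,y) = 3*x^2 + 4*y^2.
Starting point: (-3.9923, -2.3494), alpha = 0.05
Step 1: grad_x = 2*3*-3.9923 = -23.9538, grad_y = 2*4*-2.3494 = -18.7952
  x_1 = -3.9923 - 0.05*-23.9538 = -2.7946
  y_1 = -2.3494 - 0.05*-18.7952 = -1.4096
Step 2: grad_x = 2*3*-2.7946 = -16.7677, grad_y = 2*4*-1.4096 = -11.2771
  x_2 = -2.7946 - 0.05*-16.7677 = -1.9562
  y_2 = -1.4096 - 0.05*-11.2771 = -0.8458
Step 3: grad_x = 2*3*-1.9562 = -11.7374, grad_y = 2*4*-0.8458 = -6.7663
  x_3 = -1.9562 - 0.05*-11.7374 = -1.3694
  y_3 = -0.8458 - 0.05*-6.7663 = -0.5075
Step 4: grad_x = 2*3*-1.3694 = -8.2162, grad_y = 2*4*-0.5075 = -4.0598
  x_4 = -1.3694 - 0.05*-8.2162 = -0.9586
  y_4 = -0.5075 - 0.05*-4.0598 = -0.3045
Step 5: grad_x = 2*3*-0.9586 = -5.7513, grad_y = 2*4*-0.3045 = -2.4359
  x_5 = -0.9586 - 0.05*-5.7513 = -0.671
  y_5 = -0.3045 - 0.05*-2.4359 = -0.1827
f(-0.671, -0.1827) = 3*(-0.671)^2 + 4*(-0.1827)^2 = 1.4842


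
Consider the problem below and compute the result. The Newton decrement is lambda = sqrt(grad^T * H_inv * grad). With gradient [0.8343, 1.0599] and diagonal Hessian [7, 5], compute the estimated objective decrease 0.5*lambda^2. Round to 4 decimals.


Step 1: H is diagonal, so H^(-1) * g = [0.1192, 0.212].
Step 2: g^T H^(-1) g = sum_i g_i^2 / H_ii
  = (0.8343)^2/7 + (1.0599)^2/5
  = 0.0994 + 0.2247 = 0.3241
Step 3: Objective decrease = 0.5 * g^T H^(-1) g = 0.1621


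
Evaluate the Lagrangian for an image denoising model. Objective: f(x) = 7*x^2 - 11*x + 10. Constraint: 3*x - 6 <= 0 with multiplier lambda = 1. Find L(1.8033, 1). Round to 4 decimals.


Step 1: Evaluate f(x).
f(1.8033) = 7*1.8033^2 - 11*1.8033 + 10 = 12.9269
Step 2: Evaluate g(x).
g(1.8033) = 3*1.8033 - 6 = -0.5901
Step 3: Compute Lagrangian.
L = 12.9269 + 1*-0.5901 = 12.3368


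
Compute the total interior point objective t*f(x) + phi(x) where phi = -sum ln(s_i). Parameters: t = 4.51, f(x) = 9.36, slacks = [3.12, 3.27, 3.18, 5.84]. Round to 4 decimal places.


Step 1: Compute log-barrier.
ln values: [1.1378, 1.1848, 1.1569, 1.7647]
phi = -(1.1378 + 1.1848 + 1.1569 + 1.7647) = -5.2442
Step 2: Compute augmented objective.
t*f(x) = 4.51*9.36 = 42.2136
Total = 42.2136 - 5.2442 = 36.9694


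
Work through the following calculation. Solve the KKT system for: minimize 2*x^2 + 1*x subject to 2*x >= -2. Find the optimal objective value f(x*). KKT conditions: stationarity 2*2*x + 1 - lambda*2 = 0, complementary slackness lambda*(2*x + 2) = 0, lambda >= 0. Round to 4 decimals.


Step 1: Try lambda = 0 (constraint inactive).
Stationarity: 2*2*x + 1 = 0
x* = -1/(2*2) = -0.25
Check constraint: 2*-0.25 = -0.5 >= -2 -- satisfied.
Step 2: Compute optimal value.
f(x*) = 2*(-0.25)^2 + 1*(-0.25) = -0.125


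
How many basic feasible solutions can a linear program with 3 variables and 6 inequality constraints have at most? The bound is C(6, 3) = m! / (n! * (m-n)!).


Each vertex corresponds to some choice of n active constraints out of m, so the number of vertices is at most C(m, n) = m! / (n!(m-n)!).
m = 6, n = 3
Numerator: 6 * 5 * 4
Denominator: 3! = 6
C(6, 3) = 20


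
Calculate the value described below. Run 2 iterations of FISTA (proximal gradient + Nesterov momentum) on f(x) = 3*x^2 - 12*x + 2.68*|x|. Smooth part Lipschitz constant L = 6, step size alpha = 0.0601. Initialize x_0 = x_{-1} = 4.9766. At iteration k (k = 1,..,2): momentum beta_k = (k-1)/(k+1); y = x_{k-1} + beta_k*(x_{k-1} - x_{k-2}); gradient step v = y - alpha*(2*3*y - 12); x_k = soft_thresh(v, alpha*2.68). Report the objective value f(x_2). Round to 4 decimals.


FISTA on f(x) = 3*x^2 - 12*x + 2.68*|x|
L = 6, alpha = 0.0601
Iteration 1: beta = 0.0, y = 4.9766 + 0.0*(4.9766 - 4.9766) = 4.9766
  grad(y) = 17.8596, v = y - alpha*grad = 3.9032
  prox(v) = soft_thresh(3.9032, 0.1611) = 3.7422
Iteration 2: beta = 0.3333, y = 3.7422 + 0.3333*(3.7422 - 4.9766) = 3.3307
  grad(y) = 7.9842, v = y - alpha*grad = 2.8508
  prox(v) = soft_thresh(2.8508, 0.1611) = 2.6898
f(x_2) = 3*2.6898^2 - 12*2.6898 + 2.68*|2.6898| = -3.364


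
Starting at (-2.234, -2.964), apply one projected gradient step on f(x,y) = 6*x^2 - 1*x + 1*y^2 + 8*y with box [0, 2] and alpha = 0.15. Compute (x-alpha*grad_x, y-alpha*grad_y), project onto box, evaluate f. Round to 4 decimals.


Step 1: Compute gradient at (-2.234, -2.964).
grad_x = 2*6*-2.234 - 1 = -27.808
grad_y = 2*1*-2.964 + 8 = 2.072
Step 2: Gradient step.
x_raw = -2.234 - 0.15*-27.808 = 1.9372
y_raw = -2.964 - 0.15*2.072 = -3.2748
Step 3: Project onto [0, 2].
x_proj = clip(1.9372) = 1.9372
y_proj = clip(-3.2748) = 0.0
Step 4: Evaluate f.
f(1.9372, 0.0) = 20.5793


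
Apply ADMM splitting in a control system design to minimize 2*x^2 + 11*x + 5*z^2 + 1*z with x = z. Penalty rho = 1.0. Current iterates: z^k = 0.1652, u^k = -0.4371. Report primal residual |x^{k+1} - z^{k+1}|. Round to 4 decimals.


ADMM iteration with rho = 1.0, z^k = 0.1652, u^k = -0.4371
Step 1: x-update.
Minimize 2*x^2 + 11*x + (1.0/2)*(x - 0.1652 - 0.4371)^2
FOC: (2*2 + 1.0)*x = -11 + 1.0*(0.1652 + 0.4371)
x^{k+1} = -2.0795
Step 2: z-update.
Minimize 5*z^2 + 1*z + (1.0/2)*(-2.0795 - z - 0.4371)^2
FOC: (2*5 + 1.0)*z = -1 + 1.0*(-2.0795 - 0.4371)
z^{k+1} = -0.3197
Step 3: u-update.
u^{k+1} = -0.4371 - 2.0795 + 0.3197 = -2.1969
Step 4: Primal residual = |-2.0795 + 0.3197| = 1.7598


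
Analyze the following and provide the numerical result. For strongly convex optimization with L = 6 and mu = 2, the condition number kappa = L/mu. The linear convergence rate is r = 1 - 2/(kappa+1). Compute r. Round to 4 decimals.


Step 1: Compute the condition number.
kappa = L/mu = 6/2 = 3.0
Step 2: Compute the convergence rate.
r = 1 - 2/(kappa + 1) = 1 - 2*mu/(L + mu) = (L - mu)/(L + mu) = 4/8 = 0.5


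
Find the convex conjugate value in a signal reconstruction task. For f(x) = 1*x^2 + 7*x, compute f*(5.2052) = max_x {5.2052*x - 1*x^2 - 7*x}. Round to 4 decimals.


f*(y) = sup_x {y*x - a*x^2 - b*x} = sup_x {(y-b)*x - a*x^2}
FOC: (y - b) - 2a*x = 0 => x* = (y - b)/(2a)
x* = (5.2052 - 7)/(2*1) = -0.8974
f*(5.2052) = (y-b)^2/(4a) = (5.2052 - 7)^2/(4*1)
= 3.2213/4 = 0.8053


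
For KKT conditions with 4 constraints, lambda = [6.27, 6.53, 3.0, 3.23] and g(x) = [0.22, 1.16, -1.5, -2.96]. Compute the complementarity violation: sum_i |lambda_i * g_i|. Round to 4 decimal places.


KKT complementary slackness check:
lambda_1 * g_1 = 6.27 * 0.22 = 1.3794
lambda_2 * g_2 = 6.53 * 1.16 = 7.5748
lambda_3 * g_3 = 3.0 * -1.5 = -4.5
lambda_4 * g_4 = 3.23 * -2.96 = -9.5608
Total violation = 1.3794 + 7.5748 + 4.5 + 9.5608 = 23.015


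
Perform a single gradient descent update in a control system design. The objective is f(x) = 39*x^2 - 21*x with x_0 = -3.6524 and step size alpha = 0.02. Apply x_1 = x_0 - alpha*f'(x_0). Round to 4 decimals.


We compute the gradient at x_0 and apply the update.
f'(x) = 78*x - 21
f'(-3.6524) = 78*-3.6524 - 21 = -305.8872
x_1 = -3.6524 - 0.02*-305.8872 = 2.4653


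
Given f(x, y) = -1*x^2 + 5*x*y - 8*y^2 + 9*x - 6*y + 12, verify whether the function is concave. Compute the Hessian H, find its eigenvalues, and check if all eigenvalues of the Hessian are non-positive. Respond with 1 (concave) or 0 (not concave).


The Hessian of f(x,y) = -1*x^2 + 5*x*y - 8*y^2 + 9*x - 6*y + 12 is:
H = [[-2, 5], [5, -16]]
Trace = -2 - 16 = -18
Determinant = -2*-16 - (5)^2 = 7
Discriminant = (-18)^2 - 4*7 = 296.0
Eigenvalues: lambda_1 = -17.6023, lambda_2 = -0.3977
The function is concave.

1


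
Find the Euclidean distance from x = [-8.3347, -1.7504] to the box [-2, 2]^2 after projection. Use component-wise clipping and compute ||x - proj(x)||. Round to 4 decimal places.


Project each component onto [-2, 2].
clip(-8.3347) = -2.0, clip(-1.7504) = -1.7504
Projection = [-2.0, -1.7504]
Squared diffs: [40.1284, 0.0]
Distance = sqrt(40.1284) = 6.3347


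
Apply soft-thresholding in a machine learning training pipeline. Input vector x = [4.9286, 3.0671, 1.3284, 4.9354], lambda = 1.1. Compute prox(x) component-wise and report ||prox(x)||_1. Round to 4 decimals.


Soft-thresholding with lambda = 1.1:
prox(4.9286) = sign(4.9286)*max(|4.9286| - 1.1, 0) = 3.8286
prox(3.0671) = sign(3.0671)*max(|3.0671| - 1.1, 0) = 1.9671
prox(1.3284) = sign(1.3284)*max(|1.3284| - 1.1, 0) = 0.2284
prox(4.9354) = sign(4.9354)*max(|4.9354| - 1.1, 0) = 3.8354
prox(x) = [3.8286, 1.9671, 0.2284, 3.8354]
||prox(x)||_1 = 3.8286 + 1.9671 + 0.2284 + 3.8354 = 9.8595


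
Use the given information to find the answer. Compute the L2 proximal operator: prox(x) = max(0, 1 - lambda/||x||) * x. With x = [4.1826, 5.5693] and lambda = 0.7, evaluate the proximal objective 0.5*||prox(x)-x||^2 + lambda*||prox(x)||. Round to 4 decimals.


Step 1: Compute ||x||.
||x|| = 6.965
Step 2: Compute scaling factor.
scale = max(0, 1 - 0.7/6.965) = 0.8995
Step 3: prox(x) = [3.7622, 5.0096]
||prox(x)|| = 6.265
Step 4: Proximal objective.
0.5*||prox-x||^2 = 0.245
lambda*||prox|| = 4.3855
Total = 4.6305


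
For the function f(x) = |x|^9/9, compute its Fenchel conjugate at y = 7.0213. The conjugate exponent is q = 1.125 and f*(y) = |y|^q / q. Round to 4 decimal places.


The conjugate exponent q satisfies 1/p + 1/q = 1.
p = 9, so q = 9/(9 - 1) = 1.125
|y|^q = 7.0213^1.125 = 8.9582
f*(7.0213) = 8.9582 / 1.125 = 7.9628


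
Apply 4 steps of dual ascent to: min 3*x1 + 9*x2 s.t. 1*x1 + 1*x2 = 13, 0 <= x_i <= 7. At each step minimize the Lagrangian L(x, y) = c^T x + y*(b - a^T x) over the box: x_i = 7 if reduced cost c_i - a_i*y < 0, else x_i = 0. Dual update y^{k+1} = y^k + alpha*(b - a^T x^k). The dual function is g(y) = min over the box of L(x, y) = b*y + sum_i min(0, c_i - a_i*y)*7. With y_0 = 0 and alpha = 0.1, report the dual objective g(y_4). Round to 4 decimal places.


Dual ascent for LP: min 3*x1 + 9*x2, 1*x1 + 1*x2 = 13, 0 <= x_i <= 7
Step 1: y^k = 0.0, reduced costs: (3.0, 9.0)
  x^k = (0.0, 0.0), subgradient = b - a^T x = 13.0
  y^{k+1} = 0.0 + 0.1*13.0 = 1.3
Step 2: y^k = 1.3, reduced costs: (1.7, 7.7)
  x^k = (0.0, 0.0), subgradient = b - a^T x = 13.0
  y^{k+1} = 1.3 + 0.1*13.0 = 2.6
Step 3: y^k = 2.6, reduced costs: (0.4, 6.4)
  x^k = (0.0, 0.0), subgradient = b - a^T x = 13.0
  y^{k+1} = 2.6 + 0.1*13.0 = 3.9
Step 4: y^k = 3.9, reduced costs: (-0.9, 5.1)
  x^k = (7.0, 0.0), subgradient = b - a^T x = 6.0
  y^{k+1} = 3.9 + 0.1*6.0 = 4.5
Dual objective at y_4 = 4.5: reduced costs (-1.5, 4.5), box minimizer x = (7.0, 0.0)
g(y_4) = b*y + (c1 - a1*y)*x1 + (c2 - a2*y)*x2 = 13*4.5 + (-1.5)*7.0 + 4.5*0.0 = 58.5 - 10.5 + 0.0 = 48.0


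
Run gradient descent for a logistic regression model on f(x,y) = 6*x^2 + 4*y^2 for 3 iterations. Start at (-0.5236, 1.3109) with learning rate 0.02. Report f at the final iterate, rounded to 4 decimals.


Gradient descent on f(x,y) = 6*x^2 + 4*y^2.
Starting point: (-0.5236, 1.3109), alpha = 0.02
Step 1: grad_x = 2*6*-0.5236 = -6.2832, grad_y = 2*4*1.3109 = 10.4872
  x_1 = -0.5236 - 0.02*-6.2832 = -0.3979
  y_1 = 1.3109 - 0.02*10.4872 = 1.1012
Step 2: grad_x = 2*6*-0.3979 = -4.7752, grad_y = 2*4*1.1012 = 8.8092
  x_2 = -0.3979 - 0.02*-4.7752 = -0.3024
  y_2 = 1.1012 - 0.02*8.8092 = 0.925
Step 3: grad_x = 2*6*-0.3024 = -3.6292, grad_y = 2*4*0.925 = 7.3998
  x_3 = -0.3024 - 0.02*-3.6292 = -0.2298
  y_3 = 0.925 - 0.02*7.3998 = 0.777
f(-0.2298, 0.777) = 6*(-0.2298)^2 + 4*0.777^2 = 2.7317


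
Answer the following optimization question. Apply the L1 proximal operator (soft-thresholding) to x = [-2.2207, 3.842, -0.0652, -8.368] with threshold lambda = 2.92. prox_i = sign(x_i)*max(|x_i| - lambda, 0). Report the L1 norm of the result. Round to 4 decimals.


Soft-thresholding with lambda = 2.92:
prox(-2.2207) = sign(-2.2207)*max(|-2.2207| - 2.92, 0) = 0.0
prox(3.842) = sign(3.842)*max(|3.842| - 2.92, 0) = 0.922
prox(-0.0652) = sign(-0.0652)*max(|-0.0652| - 2.92, 0) = 0.0
prox(-8.368) = sign(-8.368)*max(|-8.368| - 2.92, 0) = -5.448
prox(x) = [0.0, 0.922, 0.0, -5.448]
||prox(x)||_1 = 0.0 + 0.922 + 0.0 + 5.448 = 6.37


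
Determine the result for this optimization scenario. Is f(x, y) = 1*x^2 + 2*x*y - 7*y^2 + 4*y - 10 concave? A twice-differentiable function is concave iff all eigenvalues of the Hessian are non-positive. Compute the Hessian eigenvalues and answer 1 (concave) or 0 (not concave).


The Hessian of f(x,y) = 1*x^2 + 2*x*y - 7*y^2 + 4*y - 10 is:
H = [[2, 2], [2, -14]]
Trace = 2 - 14 = -12
Determinant = 2*-14 - (2)^2 = -32
Discriminant = (-12)^2 - 4*-32 = 272.0
Eigenvalues: lambda_1 = -14.2462, lambda_2 = 2.2462
The function is not concave.

0


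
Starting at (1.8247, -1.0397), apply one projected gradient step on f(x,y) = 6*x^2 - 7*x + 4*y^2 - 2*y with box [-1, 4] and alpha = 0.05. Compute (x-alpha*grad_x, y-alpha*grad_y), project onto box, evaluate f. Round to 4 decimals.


Step 1: Compute gradient at (1.8247, -1.0397).
grad_x = 2*6*1.8247 - 7 = 14.8964
grad_y = 2*4*-1.0397 - 2 = -10.3176
Step 2: Gradient step.
x_raw = 1.8247 - 0.05*14.8964 = 1.0799
y_raw = -1.0397 - 0.05*-10.3176 = -0.5238
Step 3: Project onto [-1, 4].
x_proj = clip(1.0799) = 1.0799
y_proj = clip(-0.5238) = -0.5238
Step 4: Evaluate f.
f(1.0799, -0.5238) = 1.5829


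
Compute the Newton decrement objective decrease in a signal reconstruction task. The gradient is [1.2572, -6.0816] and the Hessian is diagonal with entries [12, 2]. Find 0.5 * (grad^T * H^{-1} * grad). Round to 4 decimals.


Step 1: H is diagonal, so H^(-1) * g = [0.1048, -3.0408].
Step 2: g^T H^(-1) g = sum_i g_i^2 / H_ii
  = (1.2572)^2/12 + (-6.0816)^2/2
  = 0.1317 + 18.4929 = 18.6246
Step 3: Objective decrease = 0.5 * g^T H^(-1) g = 9.3123


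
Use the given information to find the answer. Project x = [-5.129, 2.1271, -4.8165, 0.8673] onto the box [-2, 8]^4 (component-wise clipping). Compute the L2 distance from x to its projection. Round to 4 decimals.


Project each component onto [-2, 8].
clip(-5.129) = -2.0, clip(2.1271) = 2.1271, clip(-4.8165) = -2.0, clip(0.8673) = 0.8673
Projection = [-2.0, 2.1271, -2.0, 0.8673]
Squared diffs: [9.7906, 0.0, 7.9327, 0.0]
Distance = sqrt(17.7233) = 4.2099


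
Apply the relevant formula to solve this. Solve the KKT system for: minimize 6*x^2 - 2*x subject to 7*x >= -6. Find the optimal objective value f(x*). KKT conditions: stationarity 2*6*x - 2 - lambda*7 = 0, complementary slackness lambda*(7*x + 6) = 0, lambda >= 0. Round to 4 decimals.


Step 1: Try lambda = 0 (constraint inactive).
Stationarity: 2*6*x - 2 = 0
x* = 2/(2*6) = 1/6 = 0.1667 (rounded; the exact value 1/6 is used below)
Check constraint: 7*0.1667 = 1.1669 >= -6 -- satisfied.
Step 2: Compute optimal value.
f(x*) = 6*(1/6)^2 - 2*(1/6) = -0.1667


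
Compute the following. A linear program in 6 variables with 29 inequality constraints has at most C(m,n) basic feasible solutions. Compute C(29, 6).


Each vertex corresponds to some choice of n active constraints out of m, so the number of vertices is at most C(m, n) = m! / (n!(m-n)!).
m = 29, n = 6
Numerator: 29 * 28 * 27 * 26 * 25 * 24
Denominator: 6! = 720
C(29, 6) = 475020


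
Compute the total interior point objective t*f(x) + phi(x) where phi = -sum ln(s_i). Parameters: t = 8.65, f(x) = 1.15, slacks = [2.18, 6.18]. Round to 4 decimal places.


Step 1: Compute log-barrier.
ln values: [0.7793, 1.8213]
phi = -(0.7793 + 1.8213) = -2.6006
Step 2: Compute augmented objective.
t*f(x) = 8.65*1.15 = 9.9475
Total = 9.9475 - 2.6006 = 7.3469


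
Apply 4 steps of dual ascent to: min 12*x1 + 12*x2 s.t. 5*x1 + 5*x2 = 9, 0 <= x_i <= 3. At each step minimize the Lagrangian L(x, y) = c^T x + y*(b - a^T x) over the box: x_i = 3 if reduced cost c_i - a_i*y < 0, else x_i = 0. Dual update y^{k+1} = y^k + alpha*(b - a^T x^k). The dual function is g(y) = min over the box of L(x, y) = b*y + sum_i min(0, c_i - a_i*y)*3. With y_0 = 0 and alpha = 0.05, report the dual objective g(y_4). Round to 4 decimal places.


Dual ascent for LP: min 12*x1 + 12*x2, 5*x1 + 5*x2 = 9, 0 <= x_i <= 3
Step 1: y^k = 0.0, reduced costs: (12.0, 12.0)
  x^k = (0.0, 0.0), subgradient = b - a^T x = 9.0
  y^{k+1} = 0.0 + 0.05*9.0 = 0.45
Step 2: y^k = 0.45, reduced costs: (9.75, 9.75)
  x^k = (0.0, 0.0), subgradient = b - a^T x = 9.0
  y^{k+1} = 0.45 + 0.05*9.0 = 0.9
Step 3: y^k = 0.9, reduced costs: (7.5, 7.5)
  x^k = (0.0, 0.0), subgradient = b - a^T x = 9.0
  y^{k+1} = 0.9 + 0.05*9.0 = 1.35
Step 4: y^k = 1.35, reduced costs: (5.25, 5.25)
  x^k = (0.0, 0.0), subgradient = b - a^T x = 9.0
  y^{k+1} = 1.35 + 0.05*9.0 = 1.8
Dual objective at y_4 = 1.8: reduced costs (3.0, 3.0), box minimizer x = (0.0, 0.0)
g(y_4) = b*y + (c1 - a1*y)*x1 + (c2 - a2*y)*x2 = 9*1.8 + 3.0*0.0 + 3.0*0.0 = 16.2 + 0.0 + 0.0 = 16.2


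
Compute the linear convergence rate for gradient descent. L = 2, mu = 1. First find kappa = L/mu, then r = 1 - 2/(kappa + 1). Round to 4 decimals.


Step 1: Compute the condition number.
kappa = L/mu = 2/1 = 2.0
Step 2: Compute the convergence rate.
r = 1 - 2/(kappa + 1) = 1 - 2*mu/(L + mu) = (L - mu)/(L + mu) = 1/3 = 0.3333


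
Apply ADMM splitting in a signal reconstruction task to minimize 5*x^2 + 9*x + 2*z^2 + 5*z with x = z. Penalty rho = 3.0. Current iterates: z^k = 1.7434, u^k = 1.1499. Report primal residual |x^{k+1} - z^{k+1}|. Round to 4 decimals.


ADMM iteration with rho = 3.0, z^k = 1.7434, u^k = 1.1499
Step 1: x-update.
Minimize 5*x^2 + 9*x + (3.0/2)*(x - 1.7434 + 1.1499)^2
FOC: (2*5 + 3.0)*x = -9 + 3.0*(1.7434 - 1.1499)
x^{k+1} = -0.5553
Step 2: z-update.
Minimize 2*z^2 + 5*z + (3.0/2)*(-0.5553 - z + 1.1499)^2
FOC: (2*2 + 3.0)*z = -5 + 3.0*(-0.5553 + 1.1499)
z^{k+1} = -0.4595
Step 3: u-update.
u^{k+1} = 1.1499 - 0.5553 + 0.4595 = 1.054
Step 4: Primal residual = |-0.5553 + 0.4595| = 0.0959


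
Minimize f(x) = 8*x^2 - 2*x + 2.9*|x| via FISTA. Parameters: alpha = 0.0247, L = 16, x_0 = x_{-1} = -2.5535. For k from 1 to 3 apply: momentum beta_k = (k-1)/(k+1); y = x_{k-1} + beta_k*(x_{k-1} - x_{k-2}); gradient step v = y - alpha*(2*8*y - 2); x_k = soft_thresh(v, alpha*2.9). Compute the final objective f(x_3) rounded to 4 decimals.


FISTA on f(x) = 8*x^2 - 2*x + 2.9*|x|
L = 16, alpha = 0.0247
Iteration 1: beta = 0.0, y = -2.5535 + 0.0*(-2.5535 + 2.5535) = -2.5535
  grad(y) = -42.856, v = y - alpha*grad = -1.495
  prox(v) = soft_thresh(-1.495, 0.0716) = -1.4233
Iteration 2: beta = 0.3333, y = -1.4233 + 0.3333*(-1.4233 + 2.5535) = -1.0466
  grad(y) = -18.7456, v = y - alpha*grad = -0.5836
  prox(v) = soft_thresh(-0.5836, 0.0716) = -0.512
Iteration 3: beta = 0.5, y = -0.512 + 0.5*(-0.512 + 1.4233) = -0.0563
  grad(y) = -2.9003, v = y - alpha*grad = 0.0154
  prox(v) = soft_thresh(0.0154, 0.0716) = 0.0
f(x_3) = 8*0.0^2 - 2*0.0 + 2.9*|0.0| = 0.0


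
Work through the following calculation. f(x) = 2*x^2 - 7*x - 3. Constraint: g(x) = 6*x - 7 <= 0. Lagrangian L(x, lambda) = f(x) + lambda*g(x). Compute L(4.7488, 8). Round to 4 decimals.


Step 1: Evaluate f(x).
f(4.7488) = 2*4.7488^2 - 7*4.7488 - 3 = 8.8606
Step 2: Evaluate g(x).
g(4.7488) = 6*4.7488 - 7 = 21.4928
Step 3: Compute Lagrangian.
L = 8.8606 + 8*21.4928 = 180.803


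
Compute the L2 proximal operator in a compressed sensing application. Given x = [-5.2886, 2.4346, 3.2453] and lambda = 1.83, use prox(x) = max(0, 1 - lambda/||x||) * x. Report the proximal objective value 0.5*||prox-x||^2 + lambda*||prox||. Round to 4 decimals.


Step 1: Compute ||x||.
||x|| = 6.6655
Step 2: Compute scaling factor.
scale = max(0, 1 - 1.83/6.6655) = 0.7255
Step 3: prox(x) = [-3.8366, 1.7662, 2.3543]
||prox(x)|| = 4.8355
Step 4: Proximal objective.
0.5*||prox-x||^2 = 1.6745
lambda*||prox|| = 8.849
Total = 10.5234


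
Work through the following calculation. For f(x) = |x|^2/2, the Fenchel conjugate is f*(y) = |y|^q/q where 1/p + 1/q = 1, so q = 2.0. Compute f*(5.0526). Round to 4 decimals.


The conjugate exponent q satisfies 1/p + 1/q = 1.
p = 2, so q = 2/(2 - 1) = 2.0
|y|^q = 5.0526^2.0 = 25.5288
f*(5.0526) = 25.5288 / 2.0 = 12.7644


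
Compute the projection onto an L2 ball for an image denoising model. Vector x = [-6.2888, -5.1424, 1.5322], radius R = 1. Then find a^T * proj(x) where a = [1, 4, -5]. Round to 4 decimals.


Step 1: Compute ||x|| (intermediates to 6 decimals).
||x|| = sqrt((-6.2888)^2 + (-5.1424)^2 + 1.5322^2) = 8.266857
Step 2: Project.
Since ||x|| > R, scale = R/||x|| = 1/8.266857 = 0.120965, proj(x) = scale * x
proj(x) = [-0.760725, -0.62205, 0.185343]
Step 3: Dot product.
a^T * proj(x) = 1*(-0.760725) + 4*(-0.62205) - 5*0.185343 = -4.1756


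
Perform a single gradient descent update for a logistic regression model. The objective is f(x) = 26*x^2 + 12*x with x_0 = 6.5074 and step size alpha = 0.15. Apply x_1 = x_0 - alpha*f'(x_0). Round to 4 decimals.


We compute the gradient at x_0 and apply the update.
f'(x) = 52*x + 12
f'(6.5074) = 52*6.5074 + 12 = 350.3848
x_1 = 6.5074 - 0.15*350.3848 = -46.0503


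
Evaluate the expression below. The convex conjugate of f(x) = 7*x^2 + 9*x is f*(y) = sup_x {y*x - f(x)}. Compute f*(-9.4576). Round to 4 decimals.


f*(y) = sup_x {y*x - a*x^2 - b*x} = sup_x {(y-b)*x - a*x^2}
FOC: (y - b) - 2a*x = 0 => x* = (y - b)/(2a)
x* = (-9.4576 - 9)/(2*7) = -1.3184
f*(-9.4576) = (y-b)^2/(4a) = (-9.4576 - 9)^2/(4*7)
= 340.683/28 = 12.1672


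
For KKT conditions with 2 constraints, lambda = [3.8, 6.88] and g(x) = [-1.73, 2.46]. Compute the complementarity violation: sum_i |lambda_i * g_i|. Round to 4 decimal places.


KKT complementary slackness check:
lambda_1 * g_1 = 3.8 * -1.73 = -6.574
lambda_2 * g_2 = 6.88 * 2.46 = 16.9248
Total violation = 6.574 + 16.9248 = 23.4988


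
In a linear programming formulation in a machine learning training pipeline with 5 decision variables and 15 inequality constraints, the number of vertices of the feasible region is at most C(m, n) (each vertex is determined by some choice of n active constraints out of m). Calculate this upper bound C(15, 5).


Each vertex corresponds to some choice of n active constraints out of m, so the number of vertices is at most C(m, n) = m! / (n!(m-n)!).
m = 15, n = 5
Numerator: 15 * 14 * 13 * 12 * 11
Denominator: 5! = 120
C(15, 5) = 3003


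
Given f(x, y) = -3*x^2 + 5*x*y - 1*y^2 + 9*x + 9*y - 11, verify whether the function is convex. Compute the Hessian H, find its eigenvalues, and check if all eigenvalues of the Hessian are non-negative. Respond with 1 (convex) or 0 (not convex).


The Hessian of f(x,y) = -3*x^2 + 5*x*y - 1*y^2 + 9*x + 9*y - 11 is:
H = [[-6, 5], [5, -2]]
Trace = -6 - 2 = -8
Determinant = -6*-2 - (5)^2 = -13
Discriminant = (-8)^2 - 4*-13 = 116.0
Eigenvalues: lambda_1 = -9.3852, lambda_2 = 1.3852
The function is not convex.

0


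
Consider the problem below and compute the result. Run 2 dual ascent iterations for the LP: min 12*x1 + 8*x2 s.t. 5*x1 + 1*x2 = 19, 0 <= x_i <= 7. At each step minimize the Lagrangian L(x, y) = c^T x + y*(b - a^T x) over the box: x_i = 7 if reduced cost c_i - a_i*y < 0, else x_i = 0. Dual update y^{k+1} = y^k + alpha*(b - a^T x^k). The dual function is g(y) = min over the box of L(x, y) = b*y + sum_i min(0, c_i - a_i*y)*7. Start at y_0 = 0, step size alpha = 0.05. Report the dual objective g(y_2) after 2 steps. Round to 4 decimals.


Dual ascent for LP: min 12*x1 + 8*x2, 5*x1 + 1*x2 = 19, 0 <= x_i <= 7
Step 1: y^k = 0.0, reduced costs: (12.0, 8.0)
  x^k = (0.0, 0.0), subgradient = b - a^T x = 19.0
  y^{k+1} = 0.0 + 0.05*19.0 = 0.95
Step 2: y^k = 0.95, reduced costs: (7.25, 7.05)
  x^k = (0.0, 0.0), subgradient = b - a^T x = 19.0
  y^{k+1} = 0.95 + 0.05*19.0 = 1.9
Dual objective at y_2 = 1.9: reduced costs (2.5, 6.1), box minimizer x = (0.0, 0.0)
g(y_2) = b*y + (c1 - a1*y)*x1 + (c2 - a2*y)*x2 = 19*1.9 + 2.5*0.0 + 6.1*0.0 = 36.1 + 0.0 + 0.0 = 36.1


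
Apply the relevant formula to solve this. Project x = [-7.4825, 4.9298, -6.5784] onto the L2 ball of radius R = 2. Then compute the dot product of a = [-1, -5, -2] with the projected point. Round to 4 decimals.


Step 1: Compute ||x|| (intermediates to 6 decimals).
||x|| = sqrt((-7.4825)^2 + 4.9298^2 + (-6.5784)^2) = 11.116028
Step 2: Project.
Since ||x|| > R, scale = R/||x|| = 2/11.116028 = 0.17992, proj(x) = scale * x
proj(x) = [-1.346251, 0.88697, -1.183586]
Step 3: Dot product.
a^T * proj(x) = -1*(-1.346251) - 5*0.88697 - 2*(-1.183586) = -0.7214


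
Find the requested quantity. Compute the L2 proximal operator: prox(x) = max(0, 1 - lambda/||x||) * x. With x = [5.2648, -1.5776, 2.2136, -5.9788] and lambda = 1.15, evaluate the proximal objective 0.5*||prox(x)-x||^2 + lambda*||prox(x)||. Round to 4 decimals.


Step 1: Compute ||x||.
||x|| = 8.4174
Step 2: Compute scaling factor.
scale = max(0, 1 - 1.15/8.4174) = 0.8634
Step 3: prox(x) = [4.5455, -1.3621, 1.9112, -5.162]
||prox(x)|| = 7.2674
Step 4: Proximal objective.
0.5*||prox-x||^2 = 0.6613
lambda*||prox|| = 8.3575
Total = 9.0188


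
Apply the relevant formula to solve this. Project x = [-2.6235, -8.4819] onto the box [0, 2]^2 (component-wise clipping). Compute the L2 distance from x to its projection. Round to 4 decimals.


Project each component onto [0, 2].
clip(-2.6235) = 0.0, clip(-8.4819) = 0.0
Projection = [0.0, 0.0]
Squared diffs: [6.8828, 71.9426]
Distance = sqrt(78.8254) = 8.8784


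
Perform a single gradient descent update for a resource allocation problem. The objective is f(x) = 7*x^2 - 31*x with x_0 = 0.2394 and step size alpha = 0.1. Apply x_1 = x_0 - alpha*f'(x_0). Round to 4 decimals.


We compute the gradient at x_0 and apply the update.
f'(x) = 14*x - 31
f'(0.2394) = 14*0.2394 - 31 = -27.6484
x_1 = 0.2394 - 0.1*-27.6484 = 3.0042


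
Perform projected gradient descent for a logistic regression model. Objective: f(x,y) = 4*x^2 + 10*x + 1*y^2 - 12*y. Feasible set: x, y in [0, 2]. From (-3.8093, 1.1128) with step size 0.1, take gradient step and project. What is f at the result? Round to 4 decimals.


Step 1: Compute gradient at (-3.8093, 1.1128).
grad_x = 2*4*-3.8093 + 10 = -20.4744
grad_y = 2*1*1.1128 - 12 = -9.7744
Step 2: Gradient step.
x_raw = -3.8093 - 0.1*-20.4744 = -1.7619
y_raw = 1.1128 - 0.1*-9.7744 = 2.0902
Step 3: Project onto [0, 2].
x_proj = clip(-1.7619) = 0.0
y_proj = clip(2.0902) = 2.0
Step 4: Evaluate f.
f(0.0, 2.0) = -20.0


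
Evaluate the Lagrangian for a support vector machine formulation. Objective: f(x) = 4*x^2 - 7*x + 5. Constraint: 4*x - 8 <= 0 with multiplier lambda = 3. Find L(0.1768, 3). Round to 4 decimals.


Step 1: Evaluate f(x).
f(0.1768) = 4*0.1768^2 - 7*0.1768 + 5 = 3.8874
Step 2: Evaluate g(x).
g(0.1768) = 4*0.1768 - 8 = -7.2928
Step 3: Compute Lagrangian.
L = 3.8874 + 3*-7.2928 = -17.991


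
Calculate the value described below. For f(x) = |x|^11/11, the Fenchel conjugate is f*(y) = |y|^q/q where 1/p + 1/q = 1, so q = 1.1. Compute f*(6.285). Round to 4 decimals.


The conjugate exponent q satisfies 1/p + 1/q = 1.
p = 11, so q = 11/(11 - 1) = 1.1
|y|^q = 6.285^1.1 = 7.5533
f*(6.285) = 7.5533 / 1.1 = 6.8666


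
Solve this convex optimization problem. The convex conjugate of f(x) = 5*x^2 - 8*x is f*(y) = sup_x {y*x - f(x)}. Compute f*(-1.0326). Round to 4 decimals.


f*(y) = sup_x {y*x - a*x^2 - b*x} = sup_x {(y-b)*x - a*x^2}
FOC: (y - b) - 2a*x = 0 => x* = (y - b)/(2a)
x* = (-1.0326 + 8)/(2*5) = 0.6967
f*(-1.0326) = (y-b)^2/(4a) = (-1.0326 + 8)^2/(4*5)
= 48.5447/20 = 2.4272


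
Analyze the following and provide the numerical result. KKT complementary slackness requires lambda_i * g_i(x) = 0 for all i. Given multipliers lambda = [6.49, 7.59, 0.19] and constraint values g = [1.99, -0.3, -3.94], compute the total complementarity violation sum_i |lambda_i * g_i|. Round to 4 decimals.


KKT complementary slackness check:
lambda_1 * g_1 = 6.49 * 1.99 = 12.9151
lambda_2 * g_2 = 7.59 * -0.3 = -2.277
lambda_3 * g_3 = 0.19 * -3.94 = -0.7486
Total violation = 12.9151 + 2.277 + 0.7486 = 15.9407


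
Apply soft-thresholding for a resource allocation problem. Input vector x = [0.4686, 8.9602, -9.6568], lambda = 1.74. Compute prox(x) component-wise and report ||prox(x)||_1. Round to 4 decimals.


Soft-thresholding with lambda = 1.74:
prox(0.4686) = sign(0.4686)*max(|0.4686| - 1.74, 0) = 0.0
prox(8.9602) = sign(8.9602)*max(|8.9602| - 1.74, 0) = 7.2202
prox(-9.6568) = sign(-9.6568)*max(|-9.6568| - 1.74, 0) = -7.9168
prox(x) = [0.0, 7.2202, -7.9168]
||prox(x)||_1 = 0.0 + 7.2202 + 7.9168 = 15.137


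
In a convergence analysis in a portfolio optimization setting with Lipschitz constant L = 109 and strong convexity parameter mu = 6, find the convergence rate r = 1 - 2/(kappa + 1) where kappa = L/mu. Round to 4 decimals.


Step 1: Compute the condition number.
kappa = L/mu = 109/6 = 18.1667
Step 2: Compute the convergence rate.
r = 1 - 2/(kappa + 1) = 1 - 2*mu/(L + mu) = (L - mu)/(L + mu) = 103/115 = 0.8957


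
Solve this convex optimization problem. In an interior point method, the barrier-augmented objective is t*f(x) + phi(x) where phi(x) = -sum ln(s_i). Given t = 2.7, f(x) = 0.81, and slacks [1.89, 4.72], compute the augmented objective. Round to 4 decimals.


Step 1: Compute log-barrier.
ln values: [0.6366, 1.5518]
phi = -(0.6366 + 1.5518) = -2.1884
Step 2: Compute augmented objective.
t*f(x) = 2.7*0.81 = 2.187
Total = 2.187 - 2.1884 = -0.0014


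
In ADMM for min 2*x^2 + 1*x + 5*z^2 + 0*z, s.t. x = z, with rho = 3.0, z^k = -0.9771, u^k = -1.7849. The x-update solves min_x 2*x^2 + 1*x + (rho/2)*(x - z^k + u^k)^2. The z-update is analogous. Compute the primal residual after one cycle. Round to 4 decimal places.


ADMM iteration with rho = 3.0, z^k = -0.9771, u^k = -1.7849
Step 1: x-update.
Minimize 2*x^2 + 1*x + (3.0/2)*(x + 0.9771 - 1.7849)^2
FOC: (2*2 + 3.0)*x = -1 + 3.0*(-0.9771 + 1.7849)
x^{k+1} = 0.2033
Step 2: z-update.
Minimize 5*z^2 + 0*z + (3.0/2)*(0.2033 - z - 1.7849)^2
FOC: (2*5 + 3.0)*z = 0 + 3.0*(0.2033 - 1.7849)
z^{k+1} = -0.365
Step 3: u-update.
u^{k+1} = -1.7849 + 0.2033 + 0.365 = -1.2166
Step 4: Primal residual = |0.2033 + 0.365| = 0.5683


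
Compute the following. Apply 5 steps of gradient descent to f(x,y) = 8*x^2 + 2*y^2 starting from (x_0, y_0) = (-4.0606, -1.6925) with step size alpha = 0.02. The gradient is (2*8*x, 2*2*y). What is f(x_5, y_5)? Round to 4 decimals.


Gradient descent on f(x,y) = 8*x^2 + 2*y^2.
Starting point: (-4.0606, -1.6925), alpha = 0.02
Step 1: grad_x = 2*8*-4.0606 = -64.9696, grad_y = 2*2*-1.6925 = -6.77
  x_1 = -4.0606 - 0.02*-64.9696 = -2.7612
  y_1 = -1.6925 - 0.02*-6.77 = -1.5571
Step 2: grad_x = 2*8*-2.7612 = -44.1793, grad_y = 2*2*-1.5571 = -6.2284
  x_2 = -2.7612 - 0.02*-44.1793 = -1.8776
  y_2 = -1.5571 - 0.02*-6.2284 = -1.4325
Step 3: grad_x = 2*8*-1.8776 = -30.0419, grad_y = 2*2*-1.4325 = -5.7301
  x_3 = -1.8776 - 0.02*-30.0419 = -1.2768
  y_3 = -1.4325 - 0.02*-5.7301 = -1.3179
Step 4: grad_x = 2*8*-1.2768 = -20.4285, grad_y = 2*2*-1.3179 = -5.2717
  x_4 = -1.2768 - 0.02*-20.4285 = -0.8682
  y_4 = -1.3179 - 0.02*-5.2717 = -1.2125
Step 5: grad_x = 2*8*-0.8682 = -13.8914, grad_y = 2*2*-1.2125 = -4.85
  x_5 = -0.8682 - 0.02*-13.8914 = -0.5904
  y_5 = -1.2125 - 0.02*-4.85 = -1.1155
f(-0.5904, -1.1155) = 8*(-0.5904)^2 + 2*(-1.1155)^2 = 5.2771


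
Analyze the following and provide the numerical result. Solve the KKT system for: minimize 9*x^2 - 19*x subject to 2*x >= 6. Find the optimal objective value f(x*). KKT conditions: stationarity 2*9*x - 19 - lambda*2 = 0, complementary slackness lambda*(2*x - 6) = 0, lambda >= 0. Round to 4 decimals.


Step 1: Try lambda = 0 (constraint inactive).
x_unc = 19/(2*9) = 1.0556
Check: 2*1.0556 = 2.1112 < 6 -- violated!
Step 2: Constraint must be active: 2*x = 6
x* = 6/2 = 3.0
lambda = (2*9*3.0 - 19)/2 = 17.5
Step 3: Compute optimal value.
f(x*) = 9*3.0^2 - 19*3.0 = 24.0


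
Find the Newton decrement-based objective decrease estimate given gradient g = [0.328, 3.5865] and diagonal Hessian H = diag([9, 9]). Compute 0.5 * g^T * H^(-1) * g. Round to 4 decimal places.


Step 1: H is diagonal, so H^(-1) * g = [0.0364, 0.3985].
Step 2: g^T H^(-1) g = sum_i g_i^2 / H_ii
  = (0.328)^2/9 + (3.5865)^2/9
  = 0.012 + 1.4292 = 1.4412
Step 3: Objective decrease = 0.5 * g^T H^(-1) g = 0.7206


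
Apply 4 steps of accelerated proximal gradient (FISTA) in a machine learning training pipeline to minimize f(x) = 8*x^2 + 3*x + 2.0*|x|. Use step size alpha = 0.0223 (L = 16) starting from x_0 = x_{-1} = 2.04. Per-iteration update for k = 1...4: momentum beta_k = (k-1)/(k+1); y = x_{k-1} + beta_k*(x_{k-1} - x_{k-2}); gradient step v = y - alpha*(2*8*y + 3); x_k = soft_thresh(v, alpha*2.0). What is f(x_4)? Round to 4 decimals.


FISTA on f(x) = 8*x^2 + 3*x + 2.0*|x|
L = 16, alpha = 0.0223
Iteration 1: beta = 0.0, y = 2.04 + 0.0*(2.04 - 2.04) = 2.04
  grad(y) = 35.64, v = y - alpha*grad = 1.2452
  prox(v) = soft_thresh(1.2452, 0.0446) = 1.2006
Iteration 2: beta = 0.3333, y = 1.2006 + 0.3333*(1.2006 - 2.04) = 0.9208
  grad(y) = 17.7334, v = y - alpha*grad = 0.5254
  prox(v) = soft_thresh(0.5254, 0.0446) = 0.4808
Iteration 3: beta = 0.5, y = 0.4808 + 0.5*(0.4808 - 1.2006) = 0.1209
  grad(y) = 4.9338, v = y - alpha*grad = 0.0108
  prox(v) = soft_thresh(0.0108, 0.0446) = 0.0
Iteration 4: beta = 0.6, y = 0.0 + 0.6*(0.0 - 0.4808) = -0.2885
  grad(y) = -1.6155, v = y - alpha*grad = -0.2524
  prox(v) = soft_thresh(-0.2524, 0.0446) = -0.2078
f(x_4) = 8*(-0.2078)^2 + 3*(-0.2078) + 2.0*|-0.2078| = 0.1377


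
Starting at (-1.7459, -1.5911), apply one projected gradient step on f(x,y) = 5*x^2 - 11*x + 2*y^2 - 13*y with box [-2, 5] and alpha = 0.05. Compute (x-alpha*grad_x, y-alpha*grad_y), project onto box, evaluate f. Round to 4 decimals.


Step 1: Compute gradient at (-1.7459, -1.5911).
grad_x = 2*5*-1.7459 - 11 = -28.459
grad_y = 2*2*-1.5911 - 13 = -19.3644
Step 2: Gradient step.
x_raw = -1.7459 - 0.05*-28.459 = -0.323
y_raw = -1.5911 - 0.05*-19.3644 = -0.6229
Step 3: Project onto [-2, 5].
x_proj = clip(-0.323) = -0.323
y_proj = clip(-0.6229) = -0.6229
Step 4: Evaluate f.
f(-0.323, -0.6229) = 12.9473


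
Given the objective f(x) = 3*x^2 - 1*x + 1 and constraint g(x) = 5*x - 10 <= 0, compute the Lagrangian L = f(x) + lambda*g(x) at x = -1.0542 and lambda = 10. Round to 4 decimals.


Step 1: Evaluate f(x).
f(-1.0542) = 3*(-1.0542)^2 - 1*(-1.0542) + 1 = 5.3882
Step 2: Evaluate g(x).
g(-1.0542) = 5*-1.0542 - 10 = -15.271
Step 3: Compute Lagrangian.
L = 5.3882 + 10*-15.271 = -147.3218


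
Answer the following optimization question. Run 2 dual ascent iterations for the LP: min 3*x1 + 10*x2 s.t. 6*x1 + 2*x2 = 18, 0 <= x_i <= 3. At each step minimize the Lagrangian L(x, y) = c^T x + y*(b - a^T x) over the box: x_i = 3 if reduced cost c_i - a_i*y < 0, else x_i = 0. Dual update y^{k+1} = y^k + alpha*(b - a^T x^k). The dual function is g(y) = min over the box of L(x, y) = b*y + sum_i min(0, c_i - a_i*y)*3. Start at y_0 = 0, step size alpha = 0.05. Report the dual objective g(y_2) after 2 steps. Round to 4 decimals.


Dual ascent for LP: min 3*x1 + 10*x2, 6*x1 + 2*x2 = 18, 0 <= x_i <= 3
Step 1: y^k = 0.0, reduced costs: (3.0, 10.0)
  x^k = (0.0, 0.0), subgradient = b - a^T x = 18.0
  y^{k+1} = 0.0 + 0.05*18.0 = 0.9
Step 2: y^k = 0.9, reduced costs: (-2.4, 8.2)
  x^k = (3.0, 0.0), subgradient = b - a^T x = 0.0
  y^{k+1} = 0.9 + 0.05*0.0 = 0.9
Dual objective at y_2 = 0.9: reduced costs (-2.4, 8.2), box minimizer x = (3.0, 0.0)
g(y_2) = b*y + (c1 - a1*y)*x1 + (c2 - a2*y)*x2 = 18*0.9 + (-2.4)*3.0 + 8.2*0.0 = 16.2 - 7.2 + 0.0 = 9.0
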